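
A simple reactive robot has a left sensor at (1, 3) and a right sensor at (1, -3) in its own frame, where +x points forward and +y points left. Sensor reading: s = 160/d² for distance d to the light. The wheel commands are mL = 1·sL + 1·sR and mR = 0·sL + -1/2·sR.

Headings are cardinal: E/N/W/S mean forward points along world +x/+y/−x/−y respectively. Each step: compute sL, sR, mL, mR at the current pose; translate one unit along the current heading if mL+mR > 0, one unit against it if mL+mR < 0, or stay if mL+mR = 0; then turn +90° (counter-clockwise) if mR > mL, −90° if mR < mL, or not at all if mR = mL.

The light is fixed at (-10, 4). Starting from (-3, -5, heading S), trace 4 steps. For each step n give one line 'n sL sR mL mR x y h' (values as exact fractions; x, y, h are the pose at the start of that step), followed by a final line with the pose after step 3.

n=0: pose=(-3,-5,S); sL=4/5, sR=40/29; mL=316/145, mR=-20/29; mL+mR=216/145 → advance +1; mR−mL=-416/145 → turn -1·90°
n=1: pose=(-3,-6,W); sL=32/41, sR=32/17; mL=1856/697, mR=-16/17; mL+mR=1200/697 → advance +1; mR−mL=-2512/697 → turn -1·90°
n=2: pose=(-4,-6,N); sL=16/9, sR=80/81; mL=224/81, mR=-40/81; mL+mR=184/81 → advance +1; mR−mL=-88/27 → turn -1·90°
n=3: pose=(-4,-5,E); sL=32/17, sR=160/193; mL=8896/3281, mR=-80/193; mL+mR=7536/3281 → advance +1; mR−mL=-10256/3281 → turn -1·90°

0 4/5 40/29 316/145 -20/29 -3 -5 S
1 32/41 32/17 1856/697 -16/17 -3 -6 W
2 16/9 80/81 224/81 -40/81 -4 -6 N
3 32/17 160/193 8896/3281 -80/193 -4 -5 E
final -3 -5 S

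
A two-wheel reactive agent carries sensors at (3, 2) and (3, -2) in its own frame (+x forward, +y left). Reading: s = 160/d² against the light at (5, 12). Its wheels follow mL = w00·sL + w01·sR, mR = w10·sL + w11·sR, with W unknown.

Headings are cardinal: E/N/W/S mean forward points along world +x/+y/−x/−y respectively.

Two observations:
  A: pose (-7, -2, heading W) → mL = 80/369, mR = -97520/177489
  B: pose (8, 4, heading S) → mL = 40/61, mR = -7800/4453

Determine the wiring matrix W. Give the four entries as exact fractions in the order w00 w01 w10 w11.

obs A: pose=(-7,-2,W) → sL=160/481, sR=160/369, mL=80/369, mR=-97520/177489
obs B: pose=(8,4,S) → sL=80/73, sR=80/61, mL=40/61, mR=-7800/4453
sensor matrix S = [[160/481, 160/369], [80/73, 80/61]]; det S = -30771200/790358517
solve [mL_A; mL_B] = S·[w00; w01] and [mR_A; mR_B] = S·[w10; w11]:
  w00 = 0, w01 = 1/2, w10 = -1, w11 = -1/2

0 1/2 -1 -1/2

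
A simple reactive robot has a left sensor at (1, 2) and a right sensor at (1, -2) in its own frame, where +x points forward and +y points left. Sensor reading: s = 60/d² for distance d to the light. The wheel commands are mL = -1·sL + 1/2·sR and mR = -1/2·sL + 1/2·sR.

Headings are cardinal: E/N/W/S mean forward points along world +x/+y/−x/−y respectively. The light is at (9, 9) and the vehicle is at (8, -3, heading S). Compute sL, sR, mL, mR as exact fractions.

left sensor world pos  = (10, -4); dL² = 170
right sensor world pos = (6, -4); dR² = 178
sL = 60/170 = 6/17
sR = 60/178 = 30/89
mL = -1·sL + 1/2·sR = -279/1513
mR = -1/2·sL + 1/2·sR = -12/1513

6/17 30/89 -279/1513 -12/1513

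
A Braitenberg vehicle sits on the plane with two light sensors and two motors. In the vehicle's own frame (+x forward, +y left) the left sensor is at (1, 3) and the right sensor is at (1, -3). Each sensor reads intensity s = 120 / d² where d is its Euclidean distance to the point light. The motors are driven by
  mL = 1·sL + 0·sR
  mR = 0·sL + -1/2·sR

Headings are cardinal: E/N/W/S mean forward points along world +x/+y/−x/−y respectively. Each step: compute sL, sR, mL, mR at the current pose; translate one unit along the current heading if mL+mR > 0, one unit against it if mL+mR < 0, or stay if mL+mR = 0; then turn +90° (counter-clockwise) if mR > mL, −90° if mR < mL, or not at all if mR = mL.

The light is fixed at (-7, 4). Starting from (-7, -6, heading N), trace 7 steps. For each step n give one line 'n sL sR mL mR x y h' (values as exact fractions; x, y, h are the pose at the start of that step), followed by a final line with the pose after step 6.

n=0: pose=(-7,-6,N); sL=4/3, sR=4/3; mL=4/3, mR=-2/3; mL+mR=2/3 → advance +1; mR−mL=-2 → turn -1·90°
n=1: pose=(-7,-5,E); sL=120/37, sR=24/29; mL=120/37, mR=-12/29; mL+mR=3036/1073 → advance +1; mR−mL=-3924/1073 → turn -1·90°
n=2: pose=(-6,-5,S); sL=30/29, sR=15/13; mL=30/29, mR=-15/26; mL+mR=345/754 → advance +1; mR−mL=-1215/754 → turn -1·90°
n=3: pose=(-6,-6,W); sL=120/169, sR=120/49; mL=120/169, mR=-60/49; mL+mR=-4260/8281 → advance -1; mR−mL=-16020/8281 → turn -1·90°
n=4: pose=(-5,-6,N); sL=60/41, sR=60/53; mL=60/41, mR=-30/53; mL+mR=1950/2173 → advance +1; mR−mL=-4410/2173 → turn -1·90°
n=5: pose=(-5,-5,E); sL=8/3, sR=40/51; mL=8/3, mR=-20/51; mL+mR=116/51 → advance +1; mR−mL=-52/17 → turn -1·90°
n=6: pose=(-4,-5,S); sL=15/17, sR=6/5; mL=15/17, mR=-3/5; mL+mR=24/85 → advance +1; mR−mL=-126/85 → turn -1·90°

0 4/3 4/3 4/3 -2/3 -7 -6 N
1 120/37 24/29 120/37 -12/29 -7 -5 E
2 30/29 15/13 30/29 -15/26 -6 -5 S
3 120/169 120/49 120/169 -60/49 -6 -6 W
4 60/41 60/53 60/41 -30/53 -5 -6 N
5 8/3 40/51 8/3 -20/51 -5 -5 E
6 15/17 6/5 15/17 -3/5 -4 -5 S
final -4 -6 W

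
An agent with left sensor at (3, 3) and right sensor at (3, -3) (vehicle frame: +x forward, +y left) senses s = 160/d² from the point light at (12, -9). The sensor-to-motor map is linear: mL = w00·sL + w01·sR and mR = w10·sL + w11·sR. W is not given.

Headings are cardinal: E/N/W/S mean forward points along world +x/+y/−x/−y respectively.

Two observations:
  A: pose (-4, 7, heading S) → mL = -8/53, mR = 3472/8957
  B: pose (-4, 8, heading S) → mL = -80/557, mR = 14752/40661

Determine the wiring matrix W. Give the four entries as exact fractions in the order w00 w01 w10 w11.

0 -1/2 1/2 1/2

obs A: pose=(-4,7,S) → sL=80/169, sR=16/53, mL=-8/53, mR=3472/8957
obs B: pose=(-4,8,S) → sL=32/73, sR=160/557, mL=-80/557, mR=14752/40661
sensor matrix S = [[80/169, 16/53], [32/73, 160/557]]; det S = 1327104/364200577
solve [mL_A; mL_B] = S·[w00; w01] and [mR_A; mR_B] = S·[w10; w11]:
  w00 = 0, w01 = -1/2, w10 = 1/2, w11 = 1/2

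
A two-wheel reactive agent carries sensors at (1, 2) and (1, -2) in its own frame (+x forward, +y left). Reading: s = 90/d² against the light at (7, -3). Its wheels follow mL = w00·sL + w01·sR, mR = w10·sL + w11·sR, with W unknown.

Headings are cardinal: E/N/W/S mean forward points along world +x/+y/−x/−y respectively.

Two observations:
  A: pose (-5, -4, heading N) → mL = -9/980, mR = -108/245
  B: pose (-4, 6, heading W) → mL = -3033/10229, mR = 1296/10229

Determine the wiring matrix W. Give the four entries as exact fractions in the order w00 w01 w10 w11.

-1 1/2 1 -1

obs A: pose=(-5,-4,N) → sL=45/98, sR=9/10, mL=-9/980, mR=-108/245
obs B: pose=(-4,6,W) → sL=90/193, sR=18/53, mL=-3033/10229, mR=1296/10229
sensor matrix S = [[45/98, 9/10], [90/193, 18/53]]; det S = -132192/501221
solve [mL_A; mL_B] = S·[w00; w01] and [mR_A; mR_B] = S·[w10; w11]:
  w00 = -1, w01 = 1/2, w10 = 1, w11 = -1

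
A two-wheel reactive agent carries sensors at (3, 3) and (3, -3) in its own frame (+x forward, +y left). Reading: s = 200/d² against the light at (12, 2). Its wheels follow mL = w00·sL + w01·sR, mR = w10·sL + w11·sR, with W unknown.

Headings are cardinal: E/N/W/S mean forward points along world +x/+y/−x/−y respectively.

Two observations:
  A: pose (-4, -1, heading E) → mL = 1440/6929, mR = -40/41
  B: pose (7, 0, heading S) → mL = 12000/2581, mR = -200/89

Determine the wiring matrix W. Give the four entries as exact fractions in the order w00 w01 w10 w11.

obs A: pose=(-4,-1,E) → sL=200/169, sR=40/41, mL=1440/6929, mR=-40/41
obs B: pose=(7,0,S) → sL=200/29, sR=200/89, mL=12000/2581, mR=-200/89
sensor matrix S = [[200/169, 40/41], [200/29, 200/89]]; det S = -72768000/17883749
solve [mL_A; mL_B] = S·[w00; w01] and [mR_A; mR_B] = S·[w10; w11]:
  w00 = 1, w01 = -1, w10 = 0, w11 = -1

1 -1 0 -1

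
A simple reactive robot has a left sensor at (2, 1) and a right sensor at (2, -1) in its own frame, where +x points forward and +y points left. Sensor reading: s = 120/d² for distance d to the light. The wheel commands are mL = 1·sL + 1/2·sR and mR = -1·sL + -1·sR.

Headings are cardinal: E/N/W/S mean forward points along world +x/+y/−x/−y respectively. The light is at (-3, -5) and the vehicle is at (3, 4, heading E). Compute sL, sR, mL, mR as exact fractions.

left sensor world pos  = (5, 5); dL² = 164
right sensor world pos = (5, 3); dR² = 128
sL = 120/164 = 30/41
sR = 120/128 = 15/16
mL = 1·sL + 1/2·sR = 1575/1312
mR = -1·sL + -1·sR = -1095/656

30/41 15/16 1575/1312 -1095/656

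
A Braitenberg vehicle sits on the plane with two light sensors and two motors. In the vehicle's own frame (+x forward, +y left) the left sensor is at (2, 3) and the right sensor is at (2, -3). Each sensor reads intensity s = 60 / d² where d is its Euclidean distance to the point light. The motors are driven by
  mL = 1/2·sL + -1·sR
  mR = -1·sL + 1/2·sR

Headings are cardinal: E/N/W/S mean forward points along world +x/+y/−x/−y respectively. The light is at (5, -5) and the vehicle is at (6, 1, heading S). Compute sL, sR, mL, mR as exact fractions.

left sensor world pos  = (9, -1); dL² = 32
right sensor world pos = (3, -1); dR² = 20
sL = 60/32 = 15/8
sR = 60/20 = 3
mL = 1/2·sL + -1·sR = -33/16
mR = -1·sL + 1/2·sR = -3/8

15/8 3 -33/16 -3/8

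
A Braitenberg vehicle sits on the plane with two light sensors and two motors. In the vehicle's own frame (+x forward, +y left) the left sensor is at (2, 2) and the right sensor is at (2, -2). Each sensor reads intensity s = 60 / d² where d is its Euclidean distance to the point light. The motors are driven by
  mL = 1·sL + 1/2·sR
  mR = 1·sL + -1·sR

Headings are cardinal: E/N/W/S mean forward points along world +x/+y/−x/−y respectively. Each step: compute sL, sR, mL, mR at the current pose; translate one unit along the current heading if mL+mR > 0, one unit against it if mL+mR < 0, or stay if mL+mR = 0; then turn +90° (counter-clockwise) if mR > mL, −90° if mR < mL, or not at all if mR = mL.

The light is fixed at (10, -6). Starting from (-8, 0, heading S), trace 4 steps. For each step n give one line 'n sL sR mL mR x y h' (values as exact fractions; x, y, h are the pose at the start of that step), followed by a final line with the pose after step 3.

0 15/68 15/104 1035/3536 135/1768 -8 0 S
1 60/409 60/449 39210/183641 2400/183641 -8 -1 W
2 6/49 30/169 1749/8281 -456/8281 -9 -1 N
3 60/353 12/61 5778/21533 -576/21533 -9 0 E
final -8 0 S

n=0: pose=(-8,0,S); sL=15/68, sR=15/104; mL=1035/3536, mR=135/1768; mL+mR=1305/3536 → advance +1; mR−mL=-45/208 → turn -1·90°
n=1: pose=(-8,-1,W); sL=60/409, sR=60/449; mL=39210/183641, mR=2400/183641; mL+mR=41610/183641 → advance +1; mR−mL=-90/449 → turn -1·90°
n=2: pose=(-9,-1,N); sL=6/49, sR=30/169; mL=1749/8281, mR=-456/8281; mL+mR=1293/8281 → advance +1; mR−mL=-45/169 → turn -1·90°
n=3: pose=(-9,0,E); sL=60/353, sR=12/61; mL=5778/21533, mR=-576/21533; mL+mR=5202/21533 → advance +1; mR−mL=-18/61 → turn -1·90°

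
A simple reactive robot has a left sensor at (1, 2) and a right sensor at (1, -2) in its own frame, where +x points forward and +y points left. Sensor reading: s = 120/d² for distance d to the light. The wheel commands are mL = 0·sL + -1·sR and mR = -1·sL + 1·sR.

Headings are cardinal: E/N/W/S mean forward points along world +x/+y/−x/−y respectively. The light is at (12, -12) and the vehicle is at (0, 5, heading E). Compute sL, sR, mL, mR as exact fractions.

60/241 60/173 -60/173 4080/41693

left sensor world pos  = (1, 7); dL² = 482
right sensor world pos = (1, 3); dR² = 346
sL = 120/482 = 60/241
sR = 120/346 = 60/173
mL = 0·sL + -1·sR = -60/173
mR = -1·sL + 1·sR = 4080/41693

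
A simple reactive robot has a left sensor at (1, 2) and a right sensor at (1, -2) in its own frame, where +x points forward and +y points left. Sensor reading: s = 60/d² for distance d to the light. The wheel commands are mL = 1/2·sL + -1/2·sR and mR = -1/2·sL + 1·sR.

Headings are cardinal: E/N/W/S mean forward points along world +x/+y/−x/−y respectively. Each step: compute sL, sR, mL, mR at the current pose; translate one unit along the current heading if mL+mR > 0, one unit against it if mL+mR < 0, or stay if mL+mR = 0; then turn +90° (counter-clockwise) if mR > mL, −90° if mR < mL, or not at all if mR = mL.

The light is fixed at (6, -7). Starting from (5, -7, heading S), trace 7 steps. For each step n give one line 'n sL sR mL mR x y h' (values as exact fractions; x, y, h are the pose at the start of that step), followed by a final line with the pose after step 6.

0 30 6 12 -9 5 -7 S
1 60/13 12 -48/13 126/13 5 -8 W
2 15 3 6 -9/2 4 -8 S
3 12/5 20/3 -32/15 82/15 4 -9 W
4 6 30/17 36/17 -21/17 3 -9 S
5 60/41 60/17 -720/697 1950/697 3 -10 W
6 3 15/13 12/13 -9/26 2 -10 S
final 2 -11 W

n=0: pose=(5,-7,S); sL=30, sR=6; mL=12, mR=-9; mL+mR=3 → advance +1; mR−mL=-21 → turn -1·90°
n=1: pose=(5,-8,W); sL=60/13, sR=12; mL=-48/13, mR=126/13; mL+mR=6 → advance +1; mR−mL=174/13 → turn +1·90°
n=2: pose=(4,-8,S); sL=15, sR=3; mL=6, mR=-9/2; mL+mR=3/2 → advance +1; mR−mL=-21/2 → turn -1·90°
n=3: pose=(4,-9,W); sL=12/5, sR=20/3; mL=-32/15, mR=82/15; mL+mR=10/3 → advance +1; mR−mL=38/5 → turn +1·90°
n=4: pose=(3,-9,S); sL=6, sR=30/17; mL=36/17, mR=-21/17; mL+mR=15/17 → advance +1; mR−mL=-57/17 → turn -1·90°
n=5: pose=(3,-10,W); sL=60/41, sR=60/17; mL=-720/697, mR=1950/697; mL+mR=30/17 → advance +1; mR−mL=2670/697 → turn +1·90°
n=6: pose=(2,-10,S); sL=3, sR=15/13; mL=12/13, mR=-9/26; mL+mR=15/26 → advance +1; mR−mL=-33/26 → turn -1·90°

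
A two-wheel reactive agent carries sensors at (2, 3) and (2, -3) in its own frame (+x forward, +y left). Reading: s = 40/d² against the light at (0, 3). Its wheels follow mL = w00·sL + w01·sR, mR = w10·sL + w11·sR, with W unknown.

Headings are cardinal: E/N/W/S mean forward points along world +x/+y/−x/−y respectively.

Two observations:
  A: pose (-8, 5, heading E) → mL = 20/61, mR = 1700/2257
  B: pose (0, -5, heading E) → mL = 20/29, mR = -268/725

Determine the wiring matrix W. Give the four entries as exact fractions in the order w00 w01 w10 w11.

1/2 0 -1/2 1

obs A: pose=(-8,5,E) → sL=40/61, sR=40/37, mL=20/61, mR=1700/2257
obs B: pose=(0,-5,E) → sL=40/29, sR=8/25, mL=20/29, mR=-268/725
sensor matrix S = [[40/61, 40/37], [40/29, 8/25]]; det S = -419328/327265
solve [mL_A; mL_B] = S·[w00; w01] and [mR_A; mR_B] = S·[w10; w11]:
  w00 = 1/2, w01 = 0, w10 = -1/2, w11 = 1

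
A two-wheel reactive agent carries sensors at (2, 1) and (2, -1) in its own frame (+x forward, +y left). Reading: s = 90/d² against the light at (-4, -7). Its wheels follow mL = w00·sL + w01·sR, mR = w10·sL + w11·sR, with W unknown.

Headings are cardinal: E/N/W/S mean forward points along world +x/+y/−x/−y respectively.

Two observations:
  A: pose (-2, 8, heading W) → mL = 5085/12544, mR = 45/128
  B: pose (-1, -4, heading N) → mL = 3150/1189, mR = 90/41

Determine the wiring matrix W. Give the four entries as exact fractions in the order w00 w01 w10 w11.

obs A: pose=(-2,8,W) → sL=45/98, sR=45/128, mL=5085/12544, mR=45/128
obs B: pose=(-1,-4,N) → sL=90/29, sR=90/41, mL=3150/1189, mR=90/41
sensor matrix S = [[45/98, 45/128], [90/29, 90/41]]; det S = -309825/3728704
solve [mL_A; mL_B] = S·[w00; w01] and [mR_A; mR_B] = S·[w10; w11]:
  w00 = 1/2, w01 = 1/2, w10 = 0, w11 = 1

1/2 1/2 0 1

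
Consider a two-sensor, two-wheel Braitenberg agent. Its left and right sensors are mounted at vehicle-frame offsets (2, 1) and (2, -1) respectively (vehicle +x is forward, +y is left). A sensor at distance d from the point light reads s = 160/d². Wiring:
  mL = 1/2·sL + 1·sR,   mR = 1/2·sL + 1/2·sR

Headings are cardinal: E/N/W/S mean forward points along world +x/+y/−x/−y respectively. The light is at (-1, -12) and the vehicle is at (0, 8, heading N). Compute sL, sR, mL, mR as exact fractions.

40/121 20/61 3640/7381 2430/7381

left sensor world pos  = (-1, 10); dL² = 484
right sensor world pos = (1, 10); dR² = 488
sL = 160/484 = 40/121
sR = 160/488 = 20/61
mL = 1/2·sL + 1·sR = 3640/7381
mR = 1/2·sL + 1/2·sR = 2430/7381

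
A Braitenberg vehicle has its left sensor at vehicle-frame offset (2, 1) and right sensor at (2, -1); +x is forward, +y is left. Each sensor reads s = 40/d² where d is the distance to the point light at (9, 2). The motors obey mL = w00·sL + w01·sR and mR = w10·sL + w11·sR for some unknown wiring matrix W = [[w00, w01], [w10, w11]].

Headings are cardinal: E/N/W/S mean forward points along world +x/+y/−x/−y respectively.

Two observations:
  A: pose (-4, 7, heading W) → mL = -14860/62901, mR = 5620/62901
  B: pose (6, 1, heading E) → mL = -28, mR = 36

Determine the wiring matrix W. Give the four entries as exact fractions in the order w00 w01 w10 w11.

-1/2 -1 1 -1/2

obs A: pose=(-4,7,W) → sL=40/241, sR=40/261, mL=-14860/62901, mR=5620/62901
obs B: pose=(6,1,E) → sL=40, sR=8, mL=-28, mR=36
sensor matrix S = [[40/241, 40/261], [40, 8]]; det S = -302080/62901
solve [mL_A; mL_B] = S·[w00; w01] and [mR_A; mR_B] = S·[w10; w11]:
  w00 = -1/2, w01 = -1, w10 = 1, w11 = -1/2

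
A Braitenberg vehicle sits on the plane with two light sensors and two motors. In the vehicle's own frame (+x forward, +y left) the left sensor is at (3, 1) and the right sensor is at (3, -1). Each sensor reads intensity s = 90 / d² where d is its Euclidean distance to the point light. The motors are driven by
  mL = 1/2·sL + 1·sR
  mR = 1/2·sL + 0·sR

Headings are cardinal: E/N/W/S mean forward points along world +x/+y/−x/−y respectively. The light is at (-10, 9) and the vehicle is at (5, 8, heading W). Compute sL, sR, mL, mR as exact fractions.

left sensor world pos  = (2, 7); dL² = 148
right sensor world pos = (2, 9); dR² = 144
sL = 90/148 = 45/74
sR = 90/144 = 5/8
mL = 1/2·sL + 1·sR = 275/296
mR = 1/2·sL + 0·sR = 45/148

45/74 5/8 275/296 45/148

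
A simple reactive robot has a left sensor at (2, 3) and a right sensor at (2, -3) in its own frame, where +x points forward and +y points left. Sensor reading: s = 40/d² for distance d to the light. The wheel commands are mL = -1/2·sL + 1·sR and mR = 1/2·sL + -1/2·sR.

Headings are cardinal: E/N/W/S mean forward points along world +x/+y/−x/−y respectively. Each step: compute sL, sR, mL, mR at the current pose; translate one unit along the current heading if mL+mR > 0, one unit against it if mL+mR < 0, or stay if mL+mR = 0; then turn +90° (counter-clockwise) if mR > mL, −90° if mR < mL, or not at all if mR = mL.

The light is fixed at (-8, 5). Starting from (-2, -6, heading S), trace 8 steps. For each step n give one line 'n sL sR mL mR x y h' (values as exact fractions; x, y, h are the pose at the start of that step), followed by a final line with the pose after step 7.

0 4/25 20/89 322/2225 -72/2225 -2 -6 S
1 40/241 40/97 7700/23377 -2880/23377 -2 -7 W
2 5/13 10/41 55/1066 75/1066 -3 -7 N
3 8/41 40/73 1348/2993 -528/2993 -3 -6 W
4 20/41 4/13 34/533 48/533 -4 -6 N
5 40/173 40/53 5860/9169 -2400/9169 -4 -5 W
6 5/8 2/5 7/80 9/80 -5 -5 N
7 8/29 40/37 1012/1073 -432/1073 -5 -4 W
final -6 -4 N

n=0: pose=(-2,-6,S); sL=4/25, sR=20/89; mL=322/2225, mR=-72/2225; mL+mR=10/89 → advance +1; mR−mL=-394/2225 → turn -1·90°
n=1: pose=(-2,-7,W); sL=40/241, sR=40/97; mL=7700/23377, mR=-2880/23377; mL+mR=20/97 → advance +1; mR−mL=-10580/23377 → turn -1·90°
n=2: pose=(-3,-7,N); sL=5/13, sR=10/41; mL=55/1066, mR=75/1066; mL+mR=5/41 → advance +1; mR−mL=10/533 → turn +1·90°
n=3: pose=(-3,-6,W); sL=8/41, sR=40/73; mL=1348/2993, mR=-528/2993; mL+mR=20/73 → advance +1; mR−mL=-1876/2993 → turn -1·90°
n=4: pose=(-4,-6,N); sL=20/41, sR=4/13; mL=34/533, mR=48/533; mL+mR=2/13 → advance +1; mR−mL=14/533 → turn +1·90°
n=5: pose=(-4,-5,W); sL=40/173, sR=40/53; mL=5860/9169, mR=-2400/9169; mL+mR=20/53 → advance +1; mR−mL=-8260/9169 → turn -1·90°
n=6: pose=(-5,-5,N); sL=5/8, sR=2/5; mL=7/80, mR=9/80; mL+mR=1/5 → advance +1; mR−mL=1/40 → turn +1·90°
n=7: pose=(-5,-4,W); sL=8/29, sR=40/37; mL=1012/1073, mR=-432/1073; mL+mR=20/37 → advance +1; mR−mL=-1444/1073 → turn -1·90°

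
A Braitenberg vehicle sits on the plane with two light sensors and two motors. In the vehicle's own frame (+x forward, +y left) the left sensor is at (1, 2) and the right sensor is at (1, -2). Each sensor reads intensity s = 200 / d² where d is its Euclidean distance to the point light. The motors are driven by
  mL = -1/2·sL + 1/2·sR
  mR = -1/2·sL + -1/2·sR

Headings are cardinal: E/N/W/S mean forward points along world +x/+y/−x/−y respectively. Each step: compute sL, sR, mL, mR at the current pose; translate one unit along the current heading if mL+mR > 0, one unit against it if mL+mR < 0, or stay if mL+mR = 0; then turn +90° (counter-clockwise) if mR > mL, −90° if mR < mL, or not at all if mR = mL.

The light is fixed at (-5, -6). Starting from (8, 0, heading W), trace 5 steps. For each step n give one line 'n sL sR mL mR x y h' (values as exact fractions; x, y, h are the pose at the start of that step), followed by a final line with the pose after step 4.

n=0: pose=(8,0,W); sL=5/4, sR=25/26; mL=-15/104, mR=-115/104; mL+mR=-5/4 → advance -1; mR−mL=-25/26 → turn -1·90°
n=1: pose=(9,0,N); sL=200/193, sR=40/61; mL=-2240/11773, mR=-9960/11773; mL+mR=-200/193 → advance -1; mR−mL=-40/61 → turn -1·90°
n=2: pose=(9,-1,E); sL=100/137, sR=100/117; mL=1000/16029, mR=-12700/16029; mL+mR=-100/137 → advance -1; mR−mL=-100/117 → turn -1·90°
n=3: pose=(8,-1,S); sL=200/241, sR=200/137; mL=10400/33017, mR=-37800/33017; mL+mR=-200/241 → advance -1; mR−mL=-200/137 → turn -1·90°
n=4: pose=(8,0,W); sL=5/4, sR=25/26; mL=-15/104, mR=-115/104; mL+mR=-5/4 → advance -1; mR−mL=-25/26 → turn -1·90°

0 5/4 25/26 -15/104 -115/104 8 0 W
1 200/193 40/61 -2240/11773 -9960/11773 9 0 N
2 100/137 100/117 1000/16029 -12700/16029 9 -1 E
3 200/241 200/137 10400/33017 -37800/33017 8 -1 S
4 5/4 25/26 -15/104 -115/104 8 0 W
final 9 0 N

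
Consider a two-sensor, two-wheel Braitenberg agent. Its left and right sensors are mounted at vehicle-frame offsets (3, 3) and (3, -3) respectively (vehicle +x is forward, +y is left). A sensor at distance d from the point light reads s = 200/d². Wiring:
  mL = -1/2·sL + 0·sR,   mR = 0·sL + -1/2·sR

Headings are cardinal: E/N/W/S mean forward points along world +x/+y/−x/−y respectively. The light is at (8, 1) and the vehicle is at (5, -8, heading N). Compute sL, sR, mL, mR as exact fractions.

left sensor world pos  = (2, -5); dL² = 72
right sensor world pos = (8, -5); dR² = 36
sL = 200/72 = 25/9
sR = 200/36 = 50/9
mL = -1/2·sL + 0·sR = -25/18
mR = 0·sL + -1/2·sR = -25/9

25/9 50/9 -25/18 -25/9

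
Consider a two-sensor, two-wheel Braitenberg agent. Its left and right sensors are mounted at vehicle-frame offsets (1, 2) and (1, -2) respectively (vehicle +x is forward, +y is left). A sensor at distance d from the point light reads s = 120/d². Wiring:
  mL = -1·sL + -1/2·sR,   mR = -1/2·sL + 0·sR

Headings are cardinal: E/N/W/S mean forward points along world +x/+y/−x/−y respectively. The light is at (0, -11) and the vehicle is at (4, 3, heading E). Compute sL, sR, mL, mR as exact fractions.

left sensor world pos  = (5, 5); dL² = 281
right sensor world pos = (5, 1); dR² = 169
sL = 120/281 = 120/281
sR = 120/169 = 120/169
mL = -1·sL + -1/2·sR = -37140/47489
mR = -1/2·sL + 0·sR = -60/281

120/281 120/169 -37140/47489 -60/281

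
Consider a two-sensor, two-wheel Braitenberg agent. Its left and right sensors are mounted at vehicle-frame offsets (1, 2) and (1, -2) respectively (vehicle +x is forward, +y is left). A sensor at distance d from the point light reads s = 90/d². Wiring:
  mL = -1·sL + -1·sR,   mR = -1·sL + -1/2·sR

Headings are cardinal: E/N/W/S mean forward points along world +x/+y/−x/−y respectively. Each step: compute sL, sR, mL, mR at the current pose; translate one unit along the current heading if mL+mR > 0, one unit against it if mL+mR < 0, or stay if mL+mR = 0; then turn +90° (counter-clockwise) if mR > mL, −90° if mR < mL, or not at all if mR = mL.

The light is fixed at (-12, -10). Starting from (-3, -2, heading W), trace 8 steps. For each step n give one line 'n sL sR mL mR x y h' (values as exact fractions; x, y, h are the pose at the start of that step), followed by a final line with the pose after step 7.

n=0: pose=(-3,-2,W); sL=9/10, sR=45/82; mL=-297/205, mR=-963/820; mL+mR=-2151/820 → advance -1; mR−mL=45/164 → turn +1·90°
n=1: pose=(-2,-2,S); sL=90/193, sR=90/113; mL=-27540/21809, mR=-18855/21809; mL+mR=-46395/21809 → advance -1; mR−mL=45/113 → turn +1·90°
n=2: pose=(-2,-1,E); sL=45/121, sR=9/17; mL=-1854/2057, mR=-2619/4114; mL+mR=-6327/4114 → advance -1; mR−mL=9/34 → turn +1·90°
n=3: pose=(-3,-1,N); sL=90/149, sR=90/221; mL=-33300/32929, mR=-26595/32929; mL+mR=-59895/32929 → advance -1; mR−mL=45/221 → turn +1·90°
n=4: pose=(-3,-2,W); sL=9/10, sR=45/82; mL=-297/205, mR=-963/820; mL+mR=-2151/820 → advance -1; mR−mL=45/164 → turn +1·90°
n=5: pose=(-2,-2,S); sL=90/193, sR=90/113; mL=-27540/21809, mR=-18855/21809; mL+mR=-46395/21809 → advance -1; mR−mL=45/113 → turn +1·90°
n=6: pose=(-2,-1,E); sL=45/121, sR=9/17; mL=-1854/2057, mR=-2619/4114; mL+mR=-6327/4114 → advance -1; mR−mL=9/34 → turn +1·90°
n=7: pose=(-3,-1,N); sL=90/149, sR=90/221; mL=-33300/32929, mR=-26595/32929; mL+mR=-59895/32929 → advance -1; mR−mL=45/221 → turn +1·90°

0 9/10 45/82 -297/205 -963/820 -3 -2 W
1 90/193 90/113 -27540/21809 -18855/21809 -2 -2 S
2 45/121 9/17 -1854/2057 -2619/4114 -2 -1 E
3 90/149 90/221 -33300/32929 -26595/32929 -3 -1 N
4 9/10 45/82 -297/205 -963/820 -3 -2 W
5 90/193 90/113 -27540/21809 -18855/21809 -2 -2 S
6 45/121 9/17 -1854/2057 -2619/4114 -2 -1 E
7 90/149 90/221 -33300/32929 -26595/32929 -3 -1 N
final -3 -2 W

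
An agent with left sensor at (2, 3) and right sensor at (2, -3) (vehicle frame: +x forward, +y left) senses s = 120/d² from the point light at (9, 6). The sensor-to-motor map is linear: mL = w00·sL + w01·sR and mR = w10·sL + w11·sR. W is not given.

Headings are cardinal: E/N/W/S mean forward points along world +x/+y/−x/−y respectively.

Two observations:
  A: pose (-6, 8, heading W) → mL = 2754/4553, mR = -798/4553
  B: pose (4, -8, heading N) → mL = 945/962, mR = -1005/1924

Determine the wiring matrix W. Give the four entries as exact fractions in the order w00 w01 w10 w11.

1 1/2 1/2 -1

obs A: pose=(-6,8,W) → sL=12/29, sR=60/157, mL=2754/4553, mR=-798/4553
obs B: pose=(4,-8,N) → sL=15/26, sR=30/37, mL=945/962, mR=-1005/1924
sensor matrix S = [[12/29, 60/157], [15/26, 30/37]]; det S = 251910/2189993
solve [mL_A; mL_B] = S·[w00; w01] and [mR_A; mR_B] = S·[w10; w11]:
  w00 = 1, w01 = 1/2, w10 = 1/2, w11 = -1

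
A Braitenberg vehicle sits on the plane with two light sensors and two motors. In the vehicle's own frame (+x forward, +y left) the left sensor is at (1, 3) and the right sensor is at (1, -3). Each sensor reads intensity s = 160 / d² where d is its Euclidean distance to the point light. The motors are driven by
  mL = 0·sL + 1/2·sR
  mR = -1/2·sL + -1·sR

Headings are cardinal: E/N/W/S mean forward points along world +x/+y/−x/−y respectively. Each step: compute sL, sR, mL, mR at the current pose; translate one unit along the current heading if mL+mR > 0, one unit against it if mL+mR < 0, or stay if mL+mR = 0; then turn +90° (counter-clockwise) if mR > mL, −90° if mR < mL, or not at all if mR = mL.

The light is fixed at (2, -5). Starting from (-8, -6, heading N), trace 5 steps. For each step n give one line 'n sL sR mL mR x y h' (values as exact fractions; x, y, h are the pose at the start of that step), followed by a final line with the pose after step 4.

0 160/169 160/49 80/49 -30960/8281 -8 -6 N
1 80/41 80/53 40/53 -5400/2173 -8 -7 E
2 160/73 32/41 16/41 -5616/2993 -9 -7 S
3 1 40/37 20/37 -117/74 -9 -6 W
4 160/169 160/49 80/49 -30960/8281 -8 -6 N
final -8 -7 E

n=0: pose=(-8,-6,N); sL=160/169, sR=160/49; mL=80/49, mR=-30960/8281; mL+mR=-17440/8281 → advance -1; mR−mL=-44480/8281 → turn -1·90°
n=1: pose=(-8,-7,E); sL=80/41, sR=80/53; mL=40/53, mR=-5400/2173; mL+mR=-3760/2173 → advance -1; mR−mL=-7040/2173 → turn -1·90°
n=2: pose=(-9,-7,S); sL=160/73, sR=32/41; mL=16/41, mR=-5616/2993; mL+mR=-4448/2993 → advance -1; mR−mL=-6784/2993 → turn -1·90°
n=3: pose=(-9,-6,W); sL=1, sR=40/37; mL=20/37, mR=-117/74; mL+mR=-77/74 → advance -1; mR−mL=-157/74 → turn -1·90°
n=4: pose=(-8,-6,N); sL=160/169, sR=160/49; mL=80/49, mR=-30960/8281; mL+mR=-17440/8281 → advance -1; mR−mL=-44480/8281 → turn -1·90°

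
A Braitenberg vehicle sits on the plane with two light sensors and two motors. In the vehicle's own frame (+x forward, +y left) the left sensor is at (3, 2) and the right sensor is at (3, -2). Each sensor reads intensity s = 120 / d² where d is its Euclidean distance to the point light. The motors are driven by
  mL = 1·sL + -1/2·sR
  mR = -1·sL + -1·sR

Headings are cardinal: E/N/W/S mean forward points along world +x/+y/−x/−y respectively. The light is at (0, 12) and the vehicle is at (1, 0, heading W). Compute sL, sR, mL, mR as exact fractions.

left sensor world pos  = (-2, -2); dL² = 200
right sensor world pos = (-2, 2); dR² = 104
sL = 120/200 = 3/5
sR = 120/104 = 15/13
mL = 1·sL + -1/2·sR = 3/130
mR = -1·sL + -1·sR = -114/65

3/5 15/13 3/130 -114/65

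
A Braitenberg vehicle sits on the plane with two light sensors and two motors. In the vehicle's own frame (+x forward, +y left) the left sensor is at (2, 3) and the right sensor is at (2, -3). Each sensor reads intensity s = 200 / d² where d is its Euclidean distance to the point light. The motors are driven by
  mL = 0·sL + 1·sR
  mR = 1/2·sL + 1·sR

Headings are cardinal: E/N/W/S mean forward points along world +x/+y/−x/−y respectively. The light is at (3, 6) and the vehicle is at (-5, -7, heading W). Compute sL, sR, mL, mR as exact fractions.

left sensor world pos  = (-7, -10); dL² = 356
right sensor world pos = (-7, -4); dR² = 200
sL = 200/356 = 50/89
sR = 200/200 = 1
mL = 0·sL + 1·sR = 1
mR = 1/2·sL + 1·sR = 114/89

50/89 1 1 114/89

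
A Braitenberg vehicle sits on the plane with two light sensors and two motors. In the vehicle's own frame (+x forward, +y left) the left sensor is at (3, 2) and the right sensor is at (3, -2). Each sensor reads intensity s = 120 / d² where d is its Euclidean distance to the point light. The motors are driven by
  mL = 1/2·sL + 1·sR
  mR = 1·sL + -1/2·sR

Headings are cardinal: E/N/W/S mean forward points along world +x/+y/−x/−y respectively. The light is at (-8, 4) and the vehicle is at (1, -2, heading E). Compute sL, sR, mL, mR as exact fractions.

3/4 15/26 99/104 6/13

left sensor world pos  = (4, 0); dL² = 160
right sensor world pos = (4, -4); dR² = 208
sL = 120/160 = 3/4
sR = 120/208 = 15/26
mL = 1/2·sL + 1·sR = 99/104
mR = 1·sL + -1/2·sR = 6/13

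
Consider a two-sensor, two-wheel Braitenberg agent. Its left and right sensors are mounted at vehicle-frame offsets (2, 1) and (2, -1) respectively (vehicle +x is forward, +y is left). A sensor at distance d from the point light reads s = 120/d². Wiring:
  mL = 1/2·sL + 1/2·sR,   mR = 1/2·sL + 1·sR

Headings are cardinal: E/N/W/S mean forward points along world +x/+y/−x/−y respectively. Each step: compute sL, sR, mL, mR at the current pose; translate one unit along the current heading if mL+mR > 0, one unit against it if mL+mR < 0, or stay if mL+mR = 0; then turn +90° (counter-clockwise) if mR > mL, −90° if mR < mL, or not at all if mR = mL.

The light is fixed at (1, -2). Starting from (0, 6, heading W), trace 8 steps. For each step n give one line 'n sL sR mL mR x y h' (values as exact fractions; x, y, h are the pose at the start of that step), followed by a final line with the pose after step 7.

0 60/29 4/3 148/87 206/87 0 6 W
1 120/37 8/3 328/111 476/111 -1 6 S
2 15/8 10/3 125/48 205/48 -1 5 E
3 24/17 40/27 664/459 1004/459 0 5 N
4 60/29 4/3 148/87 206/87 0 6 W
5 120/37 8/3 328/111 476/111 -1 6 S
6 15/8 10/3 125/48 205/48 -1 5 E
7 24/17 40/27 664/459 1004/459 0 5 N
final 0 6 W

n=0: pose=(0,6,W); sL=60/29, sR=4/3; mL=148/87, mR=206/87; mL+mR=118/29 → advance +1; mR−mL=2/3 → turn +1·90°
n=1: pose=(-1,6,S); sL=120/37, sR=8/3; mL=328/111, mR=476/111; mL+mR=268/37 → advance +1; mR−mL=4/3 → turn +1·90°
n=2: pose=(-1,5,E); sL=15/8, sR=10/3; mL=125/48, mR=205/48; mL+mR=55/8 → advance +1; mR−mL=5/3 → turn +1·90°
n=3: pose=(0,5,N); sL=24/17, sR=40/27; mL=664/459, mR=1004/459; mL+mR=556/153 → advance +1; mR−mL=20/27 → turn +1·90°
n=4: pose=(0,6,W); sL=60/29, sR=4/3; mL=148/87, mR=206/87; mL+mR=118/29 → advance +1; mR−mL=2/3 → turn +1·90°
n=5: pose=(-1,6,S); sL=120/37, sR=8/3; mL=328/111, mR=476/111; mL+mR=268/37 → advance +1; mR−mL=4/3 → turn +1·90°
n=6: pose=(-1,5,E); sL=15/8, sR=10/3; mL=125/48, mR=205/48; mL+mR=55/8 → advance +1; mR−mL=5/3 → turn +1·90°
n=7: pose=(0,5,N); sL=24/17, sR=40/27; mL=664/459, mR=1004/459; mL+mR=556/153 → advance +1; mR−mL=20/27 → turn +1·90°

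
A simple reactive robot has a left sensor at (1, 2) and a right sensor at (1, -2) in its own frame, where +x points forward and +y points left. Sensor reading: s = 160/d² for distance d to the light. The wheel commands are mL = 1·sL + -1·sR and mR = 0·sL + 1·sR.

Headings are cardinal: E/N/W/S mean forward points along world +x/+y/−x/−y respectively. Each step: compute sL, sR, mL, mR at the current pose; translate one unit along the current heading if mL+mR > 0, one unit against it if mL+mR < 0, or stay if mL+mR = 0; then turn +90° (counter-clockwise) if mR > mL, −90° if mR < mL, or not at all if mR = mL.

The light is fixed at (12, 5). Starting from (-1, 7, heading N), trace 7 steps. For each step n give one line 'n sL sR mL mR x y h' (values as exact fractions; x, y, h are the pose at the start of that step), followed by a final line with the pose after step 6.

n=0: pose=(-1,7,N); sL=80/117, sR=16/13; mL=-64/117, mR=16/13; mL+mR=80/117 → advance +1; mR−mL=16/9 → turn +1·90°
n=1: pose=(-1,8,W); sL=160/197, sR=160/221; mL=3840/43537, mR=160/221; mL+mR=160/197 → advance +1; mR−mL=27680/43537 → turn +1·90°
n=2: pose=(-2,8,S); sL=40/37, sR=8/13; mL=224/481, mR=8/13; mL+mR=40/37 → advance +1; mR−mL=72/481 → turn +1·90°
n=3: pose=(-2,7,E); sL=32/37, sR=160/169; mL=-512/6253, mR=160/169; mL+mR=32/37 → advance +1; mR−mL=6432/6253 → turn +1·90°
n=4: pose=(-1,7,N); sL=80/117, sR=16/13; mL=-64/117, mR=16/13; mL+mR=80/117 → advance +1; mR−mL=16/9 → turn +1·90°
n=5: pose=(-1,8,W); sL=160/197, sR=160/221; mL=3840/43537, mR=160/221; mL+mR=160/197 → advance +1; mR−mL=27680/43537 → turn +1·90°
n=6: pose=(-2,8,S); sL=40/37, sR=8/13; mL=224/481, mR=8/13; mL+mR=40/37 → advance +1; mR−mL=72/481 → turn +1·90°

0 80/117 16/13 -64/117 16/13 -1 7 N
1 160/197 160/221 3840/43537 160/221 -1 8 W
2 40/37 8/13 224/481 8/13 -2 8 S
3 32/37 160/169 -512/6253 160/169 -2 7 E
4 80/117 16/13 -64/117 16/13 -1 7 N
5 160/197 160/221 3840/43537 160/221 -1 8 W
6 40/37 8/13 224/481 8/13 -2 8 S
final -2 7 E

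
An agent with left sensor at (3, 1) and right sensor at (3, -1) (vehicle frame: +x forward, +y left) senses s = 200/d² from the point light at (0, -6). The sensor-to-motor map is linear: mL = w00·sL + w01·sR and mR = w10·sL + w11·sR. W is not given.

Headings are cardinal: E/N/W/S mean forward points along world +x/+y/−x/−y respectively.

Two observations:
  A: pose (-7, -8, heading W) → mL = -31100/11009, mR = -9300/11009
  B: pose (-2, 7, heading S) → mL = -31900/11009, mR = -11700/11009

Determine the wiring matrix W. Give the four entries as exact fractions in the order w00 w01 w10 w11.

-1 -1/2 -1 1/2

obs A: pose=(-7,-8,W) → sL=200/109, sR=200/101, mL=-31100/11009, mR=-9300/11009
obs B: pose=(-2,7,S) → sL=200/101, sR=200/109, mL=-31900/11009, mR=-11700/11009
sensor matrix S = [[200/109, 200/101], [200/101, 200/109]]; det S = -67200000/121198081
solve [mL_A; mL_B] = S·[w00; w01] and [mR_A; mR_B] = S·[w10; w11]:
  w00 = -1, w01 = -1/2, w10 = -1, w11 = 1/2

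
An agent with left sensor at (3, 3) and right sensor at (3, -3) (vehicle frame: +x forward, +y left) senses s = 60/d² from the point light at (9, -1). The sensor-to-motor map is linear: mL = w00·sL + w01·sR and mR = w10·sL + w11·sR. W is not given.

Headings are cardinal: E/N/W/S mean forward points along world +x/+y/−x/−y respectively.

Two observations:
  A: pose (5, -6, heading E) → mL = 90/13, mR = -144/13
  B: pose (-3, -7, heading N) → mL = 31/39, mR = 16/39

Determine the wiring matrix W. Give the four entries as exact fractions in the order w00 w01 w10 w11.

1/2 1 -1 1

obs A: pose=(5,-6,E) → sL=12, sR=12/13, mL=90/13, mR=-144/13
obs B: pose=(-3,-7,N) → sL=10/39, sR=2/3, mL=31/39, mR=16/39
sensor matrix S = [[12, 12/13], [10/39, 2/3]]; det S = 1312/169
solve [mL_A; mL_B] = S·[w00; w01] and [mR_A; mR_B] = S·[w10; w11]:
  w00 = 1/2, w01 = 1, w10 = -1, w11 = 1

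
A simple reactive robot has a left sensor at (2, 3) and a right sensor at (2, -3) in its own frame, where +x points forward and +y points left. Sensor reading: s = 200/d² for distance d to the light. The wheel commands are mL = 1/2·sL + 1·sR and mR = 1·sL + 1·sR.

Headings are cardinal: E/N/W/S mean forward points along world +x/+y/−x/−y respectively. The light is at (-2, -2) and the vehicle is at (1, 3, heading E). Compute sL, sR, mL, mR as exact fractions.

200/89 200/29 20700/2581 23600/2581

left sensor world pos  = (3, 6); dL² = 89
right sensor world pos = (3, 0); dR² = 29
sL = 200/89 = 200/89
sR = 200/29 = 200/29
mL = 1/2·sL + 1·sR = 20700/2581
mR = 1·sL + 1·sR = 23600/2581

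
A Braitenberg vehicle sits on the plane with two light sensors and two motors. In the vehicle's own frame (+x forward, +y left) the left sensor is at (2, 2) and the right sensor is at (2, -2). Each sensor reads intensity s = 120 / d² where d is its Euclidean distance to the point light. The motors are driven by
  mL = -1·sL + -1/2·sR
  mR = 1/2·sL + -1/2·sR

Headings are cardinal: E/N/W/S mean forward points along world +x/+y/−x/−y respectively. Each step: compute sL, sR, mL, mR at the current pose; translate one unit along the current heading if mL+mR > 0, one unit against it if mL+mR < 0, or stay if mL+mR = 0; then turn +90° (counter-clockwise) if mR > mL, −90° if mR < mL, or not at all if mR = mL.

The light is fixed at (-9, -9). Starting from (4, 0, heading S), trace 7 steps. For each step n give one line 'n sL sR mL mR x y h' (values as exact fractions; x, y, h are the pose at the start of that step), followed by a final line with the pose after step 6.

0 60/137 12/17 -1842/2329 -312/2329 4 0 S
1 40/123 120/289 -18940/35547 -1600/35547 4 1 E
2 30/61 6/17 -693/1037 72/1037 3 1 N
3 120/149 120/221 -35460/32929 4320/32929 3 0 W
4 60/137 12/17 -1842/2329 -312/2329 4 0 S
5 40/123 120/289 -18940/35547 -1600/35547 4 1 E
6 30/61 6/17 -693/1037 72/1037 3 1 N
final 3 0 W

n=0: pose=(4,0,S); sL=60/137, sR=12/17; mL=-1842/2329, mR=-312/2329; mL+mR=-2154/2329 → advance -1; mR−mL=90/137 → turn +1·90°
n=1: pose=(4,1,E); sL=40/123, sR=120/289; mL=-18940/35547, mR=-1600/35547; mL+mR=-20540/35547 → advance -1; mR−mL=20/41 → turn +1·90°
n=2: pose=(3,1,N); sL=30/61, sR=6/17; mL=-693/1037, mR=72/1037; mL+mR=-621/1037 → advance -1; mR−mL=45/61 → turn +1·90°
n=3: pose=(3,0,W); sL=120/149, sR=120/221; mL=-35460/32929, mR=4320/32929; mL+mR=-31140/32929 → advance -1; mR−mL=180/149 → turn +1·90°
n=4: pose=(4,0,S); sL=60/137, sR=12/17; mL=-1842/2329, mR=-312/2329; mL+mR=-2154/2329 → advance -1; mR−mL=90/137 → turn +1·90°
n=5: pose=(4,1,E); sL=40/123, sR=120/289; mL=-18940/35547, mR=-1600/35547; mL+mR=-20540/35547 → advance -1; mR−mL=20/41 → turn +1·90°
n=6: pose=(3,1,N); sL=30/61, sR=6/17; mL=-693/1037, mR=72/1037; mL+mR=-621/1037 → advance -1; mR−mL=45/61 → turn +1·90°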